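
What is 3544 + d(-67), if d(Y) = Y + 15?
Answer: 3492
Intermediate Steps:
d(Y) = 15 + Y
3544 + d(-67) = 3544 + (15 - 67) = 3544 - 52 = 3492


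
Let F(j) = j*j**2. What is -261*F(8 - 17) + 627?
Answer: 190896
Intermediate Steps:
F(j) = j**3
-261*F(8 - 17) + 627 = -261*(8 - 17)**3 + 627 = -261*(-9)**3 + 627 = -261*(-729) + 627 = 190269 + 627 = 190896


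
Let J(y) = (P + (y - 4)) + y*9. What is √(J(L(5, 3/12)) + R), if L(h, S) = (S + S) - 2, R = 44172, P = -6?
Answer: √44147 ≈ 210.11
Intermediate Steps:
L(h, S) = -2 + 2*S (L(h, S) = 2*S - 2 = -2 + 2*S)
J(y) = -10 + 10*y (J(y) = (-6 + (y - 4)) + y*9 = (-6 + (-4 + y)) + 9*y = (-10 + y) + 9*y = -10 + 10*y)
√(J(L(5, 3/12)) + R) = √((-10 + 10*(-2 + 2*(3/12))) + 44172) = √((-10 + 10*(-2 + 2*(3*(1/12)))) + 44172) = √((-10 + 10*(-2 + 2*(¼))) + 44172) = √((-10 + 10*(-2 + ½)) + 44172) = √((-10 + 10*(-3/2)) + 44172) = √((-10 - 15) + 44172) = √(-25 + 44172) = √44147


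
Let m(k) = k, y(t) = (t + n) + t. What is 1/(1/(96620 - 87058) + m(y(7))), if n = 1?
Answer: 9562/143431 ≈ 0.066666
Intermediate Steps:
y(t) = 1 + 2*t (y(t) = (t + 1) + t = (1 + t) + t = 1 + 2*t)
1/(1/(96620 - 87058) + m(y(7))) = 1/(1/(96620 - 87058) + (1 + 2*7)) = 1/(1/9562 + (1 + 14)) = 1/(1/9562 + 15) = 1/(143431/9562) = 9562/143431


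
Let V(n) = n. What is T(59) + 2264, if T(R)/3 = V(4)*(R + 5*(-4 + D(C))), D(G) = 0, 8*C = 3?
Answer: 2732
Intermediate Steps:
C = 3/8 (C = (⅛)*3 = 3/8 ≈ 0.37500)
T(R) = -240 + 12*R (T(R) = 3*(4*(R + 5*(-4 + 0))) = 3*(4*(R + 5*(-4))) = 3*(4*(R - 20)) = 3*(4*(-20 + R)) = 3*(-80 + 4*R) = -240 + 12*R)
T(59) + 2264 = (-240 + 12*59) + 2264 = (-240 + 708) + 2264 = 468 + 2264 = 2732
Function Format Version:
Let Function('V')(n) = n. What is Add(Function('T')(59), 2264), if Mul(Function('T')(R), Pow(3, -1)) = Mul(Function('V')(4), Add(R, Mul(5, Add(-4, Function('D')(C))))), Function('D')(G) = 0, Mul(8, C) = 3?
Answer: 2732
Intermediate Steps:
C = Rational(3, 8) (C = Mul(Rational(1, 8), 3) = Rational(3, 8) ≈ 0.37500)
Function('T')(R) = Add(-240, Mul(12, R)) (Function('T')(R) = Mul(3, Mul(4, Add(R, Mul(5, Add(-4, 0))))) = Mul(3, Mul(4, Add(R, Mul(5, -4)))) = Mul(3, Mul(4, Add(R, -20))) = Mul(3, Mul(4, Add(-20, R))) = Mul(3, Add(-80, Mul(4, R))) = Add(-240, Mul(12, R)))
Add(Function('T')(59), 2264) = Add(Add(-240, Mul(12, 59)), 2264) = Add(Add(-240, 708), 2264) = Add(468, 2264) = 2732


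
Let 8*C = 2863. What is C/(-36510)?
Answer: -2863/292080 ≈ -0.0098021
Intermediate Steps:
C = 2863/8 (C = (⅛)*2863 = 2863/8 ≈ 357.88)
C/(-36510) = (2863/8)/(-36510) = (2863/8)*(-1/36510) = -2863/292080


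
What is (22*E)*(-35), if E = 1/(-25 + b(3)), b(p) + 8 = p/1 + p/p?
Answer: 770/29 ≈ 26.552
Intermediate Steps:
b(p) = -7 + p (b(p) = -8 + (p/1 + p/p) = -8 + (p*1 + 1) = -8 + (p + 1) = -8 + (1 + p) = -7 + p)
E = -1/29 (E = 1/(-25 + (-7 + 3)) = 1/(-25 - 4) = 1/(-29) = -1/29 ≈ -0.034483)
(22*E)*(-35) = (22*(-1/29))*(-35) = -22/29*(-35) = 770/29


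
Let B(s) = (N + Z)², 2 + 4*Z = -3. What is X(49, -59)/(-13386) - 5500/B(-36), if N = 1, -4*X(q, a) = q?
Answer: -4711871951/53544 ≈ -88000.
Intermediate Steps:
Z = -5/4 (Z = -½ + (¼)*(-3) = -½ - ¾ = -5/4 ≈ -1.2500)
X(q, a) = -q/4
B(s) = 1/16 (B(s) = (1 - 5/4)² = (-¼)² = 1/16)
X(49, -59)/(-13386) - 5500/B(-36) = -¼*49/(-13386) - 5500/1/16 = -49/4*(-1/13386) - 5500*16 = 49/53544 - 88000 = -4711871951/53544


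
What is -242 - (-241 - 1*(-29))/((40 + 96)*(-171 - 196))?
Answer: -3019729/12478 ≈ -242.00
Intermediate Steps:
-242 - (-241 - 1*(-29))/((40 + 96)*(-171 - 196)) = -242 - (-241 + 29)/(136*(-367)) = -242 - (-212)/(-49912) = -242 - (-212)*(-1)/49912 = -242 - 1*53/12478 = -242 - 53/12478 = -3019729/12478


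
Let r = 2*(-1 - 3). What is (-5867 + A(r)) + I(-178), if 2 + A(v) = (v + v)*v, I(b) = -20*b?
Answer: -2181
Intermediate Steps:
r = -8 (r = 2*(-4) = -8)
A(v) = -2 + 2*v**2 (A(v) = -2 + (v + v)*v = -2 + (2*v)*v = -2 + 2*v**2)
(-5867 + A(r)) + I(-178) = (-5867 + (-2 + 2*(-8)**2)) - 20*(-178) = (-5867 + (-2 + 2*64)) + 3560 = (-5867 + (-2 + 128)) + 3560 = (-5867 + 126) + 3560 = -5741 + 3560 = -2181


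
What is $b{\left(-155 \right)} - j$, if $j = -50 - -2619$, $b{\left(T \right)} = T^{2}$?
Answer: $21456$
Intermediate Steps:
$j = 2569$ ($j = -50 + 2619 = 2569$)
$b{\left(-155 \right)} - j = \left(-155\right)^{2} - 2569 = 24025 - 2569 = 21456$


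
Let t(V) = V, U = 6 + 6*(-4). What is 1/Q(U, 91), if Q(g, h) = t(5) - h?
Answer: -1/86 ≈ -0.011628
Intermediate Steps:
U = -18 (U = 6 - 24 = -18)
Q(g, h) = 5 - h
1/Q(U, 91) = 1/(5 - 1*91) = 1/(5 - 91) = 1/(-86) = -1/86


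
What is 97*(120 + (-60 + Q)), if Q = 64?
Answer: 12028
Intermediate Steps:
97*(120 + (-60 + Q)) = 97*(120 + (-60 + 64)) = 97*(120 + 4) = 97*124 = 12028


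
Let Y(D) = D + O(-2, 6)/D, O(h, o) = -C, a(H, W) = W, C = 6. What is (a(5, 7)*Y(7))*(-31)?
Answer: -1333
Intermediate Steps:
O(h, o) = -6 (O(h, o) = -1*6 = -6)
Y(D) = D - 6/D
(a(5, 7)*Y(7))*(-31) = (7*(7 - 6/7))*(-31) = (7*(43/7))*(-31) = 43*(-31) = -1333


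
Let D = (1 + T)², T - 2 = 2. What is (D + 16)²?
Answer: 1681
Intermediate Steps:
T = 4 (T = 2 + 2 = 4)
D = 25 (D = (1 + 4)² = 5² = 25)
(D + 16)² = (25 + 16)² = 41² = 1681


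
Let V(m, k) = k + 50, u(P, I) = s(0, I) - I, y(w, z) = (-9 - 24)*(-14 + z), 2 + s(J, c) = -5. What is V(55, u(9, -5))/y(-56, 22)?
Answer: -2/11 ≈ -0.18182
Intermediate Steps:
s(J, c) = -7 (s(J, c) = -2 - 5 = -7)
y(w, z) = 462 - 33*z (y(w, z) = -33*(-14 + z) = 462 - 33*z)
u(P, I) = -7 - I
V(m, k) = 50 + k
V(55, u(9, -5))/y(-56, 22) = (50 + (-7 - 1*(-5)))/(462 - 33*22) = (50 + (-7 + 5))/(462 - 726) = (50 - 2)/(-264) = 48*(-1/264) = -2/11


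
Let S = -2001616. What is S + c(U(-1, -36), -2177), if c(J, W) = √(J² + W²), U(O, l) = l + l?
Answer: -2001616 + 17*√16417 ≈ -1.9994e+6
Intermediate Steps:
U(O, l) = 2*l
S + c(U(-1, -36), -2177) = -2001616 + √((2*(-36))² + (-2177)²) = -2001616 + √((-72)² + 4739329) = -2001616 + √(5184 + 4739329) = -2001616 + √4744513 = -2001616 + 17*√16417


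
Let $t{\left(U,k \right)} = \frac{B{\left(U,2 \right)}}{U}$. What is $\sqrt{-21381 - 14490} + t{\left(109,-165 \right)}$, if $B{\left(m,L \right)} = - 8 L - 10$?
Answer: $- \frac{26}{109} + i \sqrt{35871} \approx -0.23853 + 189.4 i$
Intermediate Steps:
$B{\left(m,L \right)} = -10 - 8 L$
$t{\left(U,k \right)} = - \frac{26}{U}$ ($t{\left(U,k \right)} = \frac{-10 - 16}{U} = - \frac{26}{U}$)
$\sqrt{-21381 - 14490} + t{\left(109,-165 \right)} = \sqrt{-21381 - 14490} - \frac{26}{109} = \sqrt{-35871} - \frac{26}{109} = i \sqrt{35871} - \frac{26}{109} = - \frac{26}{109} + i \sqrt{35871}$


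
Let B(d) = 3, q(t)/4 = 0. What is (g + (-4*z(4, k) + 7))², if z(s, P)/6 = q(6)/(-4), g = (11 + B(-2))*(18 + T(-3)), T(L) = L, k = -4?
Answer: 47089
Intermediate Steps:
q(t) = 0 (q(t) = 4*0 = 0)
g = 210 (g = (11 + 3)*(18 - 3) = 14*15 = 210)
z(s, P) = 0 (z(s, P) = 6*(0/(-4)) = 6*(0*(-¼)) = 6*0 = 0)
(g + (-4*z(4, k) + 7))² = (210 + (-4*0 + 7))² = (210 + (0 + 7))² = (210 + 7)² = 217² = 47089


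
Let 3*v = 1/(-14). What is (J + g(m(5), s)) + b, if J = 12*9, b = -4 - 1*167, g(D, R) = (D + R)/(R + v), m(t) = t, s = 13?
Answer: -33579/545 ≈ -61.613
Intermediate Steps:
v = -1/42 (v = (⅓)/(-14) = (⅓)*(-1/14) = -1/42 ≈ -0.023810)
g(D, R) = (D + R)/(-1/42 + R) (g(D, R) = (D + R)/(R - 1/42) = (D + R)/(-1/42 + R))
b = -171 (b = -4 - 167 = -171)
J = 108
(J + g(m(5), s)) + b = (108 + 42*(5 + 13)/(-1 + 42*13)) - 171 = (108 + 42*18/(-1 + 546)) - 171 = (108 + 42*18/545) - 171 = (108 + 42*(1/545)*18) - 171 = (108 + 756/545) - 171 = 59616/545 - 171 = -33579/545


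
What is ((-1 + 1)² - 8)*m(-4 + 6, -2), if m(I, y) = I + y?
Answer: 0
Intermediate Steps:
((-1 + 1)² - 8)*m(-4 + 6, -2) = ((-1 + 1)² - 8)*((-4 + 6) - 2) = (0² - 8)*(2 - 2) = (0 - 8)*0 = -8*0 = 0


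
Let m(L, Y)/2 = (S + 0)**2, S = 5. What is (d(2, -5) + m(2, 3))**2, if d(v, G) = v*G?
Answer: 1600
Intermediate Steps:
d(v, G) = G*v
m(L, Y) = 50 (m(L, Y) = 2*(5 + 0)**2 = 2*5**2 = 2*25 = 50)
(d(2, -5) + m(2, 3))**2 = (-5*2 + 50)**2 = (-10 + 50)**2 = 40**2 = 1600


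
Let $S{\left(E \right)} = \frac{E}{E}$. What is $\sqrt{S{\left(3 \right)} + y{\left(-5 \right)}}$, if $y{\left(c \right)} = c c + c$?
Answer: $\sqrt{21} \approx 4.5826$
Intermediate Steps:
$y{\left(c \right)} = c + c^{2}$ ($y{\left(c \right)} = c^{2} + c = c + c^{2}$)
$S{\left(E \right)} = 1$
$\sqrt{S{\left(3 \right)} + y{\left(-5 \right)}} = \sqrt{1 - 5 \left(1 - 5\right)} = \sqrt{1 - -20} = \sqrt{1 + 20} = \sqrt{21}$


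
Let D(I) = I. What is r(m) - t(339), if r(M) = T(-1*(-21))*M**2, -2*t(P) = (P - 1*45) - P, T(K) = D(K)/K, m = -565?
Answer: 638405/2 ≈ 3.1920e+5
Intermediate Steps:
T(K) = 1 (T(K) = K/K = 1)
t(P) = 45/2 (t(P) = -((P - 1*45) - P)/2 = -((P - 45) - P)/2 = -((-45 + P) - P)/2 = -1/2*(-45) = 45/2)
r(M) = M**2 (r(M) = 1*M**2 = M**2)
r(m) - t(339) = (-565)**2 - 1*45/2 = 319225 - 45/2 = 638405/2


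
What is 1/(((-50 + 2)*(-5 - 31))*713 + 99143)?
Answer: 1/1331207 ≈ 7.5120e-7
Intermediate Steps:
1/(((-50 + 2)*(-5 - 31))*713 + 99143) = 1/(-48*(-36)*713 + 99143) = 1/(1728*713 + 99143) = 1/(1232064 + 99143) = 1/1331207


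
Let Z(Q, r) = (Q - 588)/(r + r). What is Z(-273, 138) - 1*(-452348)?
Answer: 41615729/92 ≈ 4.5235e+5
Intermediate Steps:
Z(Q, r) = (-588 + Q)/(2*r) (Z(Q, r) = (-588 + Q)/((2*r)) = (-588 + Q)*(1/(2*r)) = (-588 + Q)/(2*r))
Z(-273, 138) - 1*(-452348) = (½)*(-588 - 273)/138 - 1*(-452348) = (½)*(1/138)*(-861) + 452348 = -287/92 + 452348 = 41615729/92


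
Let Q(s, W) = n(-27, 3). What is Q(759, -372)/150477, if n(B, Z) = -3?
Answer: -1/50159 ≈ -1.9937e-5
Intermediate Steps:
Q(s, W) = -3
Q(759, -372)/150477 = -3/150477 = -3*1/150477 = -1/50159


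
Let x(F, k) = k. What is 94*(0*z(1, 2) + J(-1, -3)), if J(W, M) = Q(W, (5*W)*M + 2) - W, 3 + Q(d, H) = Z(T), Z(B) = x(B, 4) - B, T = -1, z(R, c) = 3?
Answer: 282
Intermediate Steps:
Z(B) = 4 - B
Q(d, H) = 2 (Q(d, H) = -3 + (4 - 1*(-1)) = -3 + (4 + 1) = -3 + 5 = 2)
J(W, M) = 2 - W
94*(0*z(1, 2) + J(-1, -3)) = 94*(0*3 + (2 - 1*(-1))) = 94*(0 + (2 + 1)) = 94*(0 + 3) = 94*3 = 282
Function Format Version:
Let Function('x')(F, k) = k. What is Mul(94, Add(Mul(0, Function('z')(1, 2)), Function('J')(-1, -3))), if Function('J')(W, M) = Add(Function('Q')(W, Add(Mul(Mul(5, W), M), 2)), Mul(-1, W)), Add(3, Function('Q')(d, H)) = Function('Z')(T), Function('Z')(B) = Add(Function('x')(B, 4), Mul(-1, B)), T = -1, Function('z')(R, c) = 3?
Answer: 282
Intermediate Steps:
Function('Z')(B) = Add(4, Mul(-1, B))
Function('Q')(d, H) = 2 (Function('Q')(d, H) = Add(-3, Add(4, Mul(-1, -1))) = Add(-3, Add(4, 1)) = Add(-3, 5) = 2)
Function('J')(W, M) = Add(2, Mul(-1, W))
Mul(94, Add(Mul(0, Function('z')(1, 2)), Function('J')(-1, -3))) = Mul(94, Add(Mul(0, 3), Add(2, Mul(-1, -1)))) = Mul(94, Add(0, Add(2, 1))) = Mul(94, Add(0, 3)) = Mul(94, 3) = 282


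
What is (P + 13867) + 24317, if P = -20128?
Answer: 18056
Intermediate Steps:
(P + 13867) + 24317 = (-20128 + 13867) + 24317 = -6261 + 24317 = 18056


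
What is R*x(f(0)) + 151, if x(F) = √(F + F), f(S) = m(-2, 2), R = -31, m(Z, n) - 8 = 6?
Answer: 151 - 62*√7 ≈ -13.037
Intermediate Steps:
m(Z, n) = 14 (m(Z, n) = 8 + 6 = 14)
f(S) = 14
x(F) = √2*√F (x(F) = √(2*F) = √2*√F)
R*x(f(0)) + 151 = -31*√2*√14 + 151 = -62*√7 + 151 = 151 - 62*√7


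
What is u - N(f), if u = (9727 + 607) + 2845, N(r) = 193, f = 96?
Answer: 12986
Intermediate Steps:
u = 13179 (u = 10334 + 2845 = 13179)
u - N(f) = 13179 - 1*193 = 13179 - 193 = 12986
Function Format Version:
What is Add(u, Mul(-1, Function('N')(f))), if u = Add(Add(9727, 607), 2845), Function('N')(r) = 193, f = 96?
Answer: 12986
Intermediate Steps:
u = 13179 (u = Add(10334, 2845) = 13179)
Add(u, Mul(-1, Function('N')(f))) = Add(13179, Mul(-1, 193)) = Add(13179, -193) = 12986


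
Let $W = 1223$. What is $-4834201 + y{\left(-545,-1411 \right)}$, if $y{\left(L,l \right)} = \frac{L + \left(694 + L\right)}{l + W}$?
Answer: $- \frac{227207348}{47} \approx -4.8342 \cdot 10^{6}$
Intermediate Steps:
$y{\left(L,l \right)} = \frac{694 + 2 L}{1223 + l}$ ($y{\left(L,l \right)} = \frac{L + \left(694 + L\right)}{l + 1223} = \frac{694 + 2 L}{1223 + l}$)
$-4834201 + y{\left(-545,-1411 \right)} = -4834201 + \frac{2 \left(347 - 545\right)}{1223 - 1411} = -4834201 + 2 \frac{1}{-188} \left(-198\right) = -4834201 + 2 \left(- \frac{1}{188}\right) \left(-198\right) = -4834201 + \frac{99}{47} = - \frac{227207348}{47}$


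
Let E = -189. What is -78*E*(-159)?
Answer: -2343978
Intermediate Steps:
-78*E*(-159) = -78*(-189)*(-159) = 14742*(-159) = -2343978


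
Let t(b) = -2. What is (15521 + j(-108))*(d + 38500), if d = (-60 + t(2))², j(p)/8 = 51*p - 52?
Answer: -1226239896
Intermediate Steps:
j(p) = -416 + 408*p (j(p) = 8*(51*p - 52) = 8*(-52 + 51*p) = -416 + 408*p)
d = 3844 (d = (-60 - 2)² = (-62)² = 3844)
(15521 + j(-108))*(d + 38500) = (15521 + (-416 + 408*(-108)))*(3844 + 38500) = (15521 + (-416 - 44064))*42344 = (15521 - 44480)*42344 = -28959*42344 = -1226239896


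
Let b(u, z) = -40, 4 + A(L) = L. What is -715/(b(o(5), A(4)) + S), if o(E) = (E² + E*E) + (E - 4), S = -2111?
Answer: 715/2151 ≈ 0.33240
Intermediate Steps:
A(L) = -4 + L
o(E) = -4 + E + 2*E² (o(E) = (E² + E²) + (-4 + E) = 2*E² + (-4 + E) = -4 + E + 2*E²)
-715/(b(o(5), A(4)) + S) = -715/(-40 - 2111) = -715/(-2151) = -715*(-1/2151) = 715/2151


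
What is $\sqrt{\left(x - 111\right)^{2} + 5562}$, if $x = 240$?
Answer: $3 \sqrt{2467} \approx 149.01$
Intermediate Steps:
$\sqrt{\left(x - 111\right)^{2} + 5562} = \sqrt{\left(240 - 111\right)^{2} + 5562} = \sqrt{129^{2} + 5562} = \sqrt{16641 + 5562} = \sqrt{22203} = 3 \sqrt{2467}$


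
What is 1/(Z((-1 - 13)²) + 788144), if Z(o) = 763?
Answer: 1/788907 ≈ 1.2676e-6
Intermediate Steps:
1/(Z((-1 - 13)²) + 788144) = 1/(763 + 788144) = 1/788907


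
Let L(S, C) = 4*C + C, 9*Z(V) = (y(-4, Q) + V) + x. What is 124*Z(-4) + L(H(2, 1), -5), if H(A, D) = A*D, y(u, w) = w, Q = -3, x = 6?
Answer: -349/9 ≈ -38.778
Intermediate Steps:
Z(V) = ⅓ + V/9 (Z(V) = ((-3 + V) + 6)/9 = (3 + V)/9 = ⅓ + V/9)
L(S, C) = 5*C
124*Z(-4) + L(H(2, 1), -5) = 124*(⅓ + (⅑)*(-4)) + 5*(-5) = 124*(⅓ - 4/9) - 25 = 124*(-⅑) - 25 = -124/9 - 25 = -349/9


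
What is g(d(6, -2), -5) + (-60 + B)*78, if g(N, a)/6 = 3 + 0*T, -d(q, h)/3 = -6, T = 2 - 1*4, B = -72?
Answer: -10278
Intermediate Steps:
T = -2 (T = 2 - 4 = -2)
d(q, h) = 18 (d(q, h) = -3*(-6) = 18)
g(N, a) = 18 (g(N, a) = 6*(3 + 0*(-2)) = 6*(3 + 0) = 6*3 = 18)
g(d(6, -2), -5) + (-60 + B)*78 = 18 + (-60 - 72)*78 = 18 - 132*78 = 18 - 10296 = -10278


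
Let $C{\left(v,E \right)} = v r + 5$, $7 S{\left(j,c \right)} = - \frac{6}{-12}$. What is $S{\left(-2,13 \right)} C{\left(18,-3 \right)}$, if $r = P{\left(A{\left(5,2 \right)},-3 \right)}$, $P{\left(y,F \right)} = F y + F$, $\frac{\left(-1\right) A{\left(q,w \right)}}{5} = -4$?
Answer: $- \frac{1129}{14} \approx -80.643$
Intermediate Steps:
$S{\left(j,c \right)} = \frac{1}{14}$ ($S{\left(j,c \right)} = \frac{\left(-6\right) \frac{1}{-12}}{7} = \frac{\left(-6\right) \left(- \frac{1}{12}\right)}{7} = \frac{1}{7} \cdot \frac{1}{2} = \frac{1}{14}$)
$A{\left(q,w \right)} = 20$ ($A{\left(q,w \right)} = \left(-5\right) \left(-4\right) = 20$)
$P{\left(y,F \right)} = F + F y$
$r = -63$ ($r = - 3 \left(1 + 20\right) = \left(-3\right) 21 = -63$)
$C{\left(v,E \right)} = 5 - 63 v$ ($C{\left(v,E \right)} = v \left(-63\right) + 5 = - 63 v + 5 = 5 - 63 v$)
$S{\left(-2,13 \right)} C{\left(18,-3 \right)} = \frac{5 - 1134}{14} = \frac{1}{14} \left(-1129\right) = - \frac{1129}{14}$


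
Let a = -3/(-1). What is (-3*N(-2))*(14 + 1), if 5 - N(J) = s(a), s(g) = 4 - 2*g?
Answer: -315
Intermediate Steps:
a = 3 (a = -3*(-1) = 3)
N(J) = 7 (N(J) = 5 - (4 - 2*3) = 5 - (4 - 6) = 5 - 1*(-2) = 5 + 2 = 7)
(-3*N(-2))*(14 + 1) = (-3*7)*(14 + 1) = -21*15 = -315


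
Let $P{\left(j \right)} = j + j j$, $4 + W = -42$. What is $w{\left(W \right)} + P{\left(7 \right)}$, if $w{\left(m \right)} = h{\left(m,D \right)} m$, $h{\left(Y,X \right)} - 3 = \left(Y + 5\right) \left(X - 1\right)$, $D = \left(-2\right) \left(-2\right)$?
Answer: $5576$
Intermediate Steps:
$W = -46$ ($W = -4 - 42 = -46$)
$D = 4$
$h{\left(Y,X \right)} = 3 + \left(-1 + X\right) \left(5 + Y\right)$ ($h{\left(Y,X \right)} = 3 + \left(Y + 5\right) \left(X - 1\right) = 3 + \left(5 + Y\right) \left(-1 + X\right) = 3 + \left(-1 + X\right) \left(5 + Y\right)$)
$P{\left(j \right)} = j + j^{2}$
$w{\left(m \right)} = m \left(18 + 3 m\right)$ ($w{\left(m \right)} = \left(-2 - m + 5 \cdot 4 + 4 m\right) m = \left(-2 - m + 20 + 4 m\right) m = \left(18 + 3 m\right) m = m \left(18 + 3 m\right)$)
$w{\left(W \right)} + P{\left(7 \right)} = 3 \left(-46\right) \left(6 - 46\right) + 7 \left(1 + 7\right) = 3 \left(-46\right) \left(-40\right) + 7 \cdot 8 = 5520 + 56 = 5576$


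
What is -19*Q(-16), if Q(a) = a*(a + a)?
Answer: -9728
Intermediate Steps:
Q(a) = 2*a**2 (Q(a) = a*(2*a) = 2*a**2)
-19*Q(-16) = -38*(-16)**2 = -38*256 = -19*512 = -9728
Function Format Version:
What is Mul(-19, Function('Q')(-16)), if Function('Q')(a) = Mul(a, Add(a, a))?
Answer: -9728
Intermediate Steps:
Function('Q')(a) = Mul(2, Pow(a, 2)) (Function('Q')(a) = Mul(a, Mul(2, a)) = Mul(2, Pow(a, 2)))
Mul(-19, Function('Q')(-16)) = Mul(-19, Mul(2, Pow(-16, 2))) = Mul(-19, Mul(2, 256)) = Mul(-19, 512) = -9728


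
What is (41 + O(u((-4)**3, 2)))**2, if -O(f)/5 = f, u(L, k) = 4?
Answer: 441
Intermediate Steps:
O(f) = -5*f
(41 + O(u((-4)**3, 2)))**2 = (41 - 5*4)**2 = (41 - 20)**2 = 21**2 = 441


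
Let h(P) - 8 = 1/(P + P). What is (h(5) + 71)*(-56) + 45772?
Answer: 206712/5 ≈ 41342.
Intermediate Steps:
h(P) = 8 + 1/(2*P) (h(P) = 8 + 1/(P + P) = 8 + 1/(2*P))
(h(5) + 71)*(-56) + 45772 = ((8 + (½)/5) + 71)*(-56) + 45772 = ((8 + (½)*(⅕)) + 71)*(-56) + 45772 = ((8 + ⅒) + 71)*(-56) + 45772 = (81/10 + 71)*(-56) + 45772 = (791/10)*(-56) + 45772 = -22148/5 + 45772 = 206712/5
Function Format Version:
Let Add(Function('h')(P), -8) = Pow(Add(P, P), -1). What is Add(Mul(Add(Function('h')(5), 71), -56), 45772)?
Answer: Rational(206712, 5) ≈ 41342.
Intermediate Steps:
Function('h')(P) = Add(8, Mul(Rational(1, 2), Pow(P, -1))) (Function('h')(P) = Add(8, Pow(Add(P, P), -1)) = Add(8, Pow(Mul(2, P), -1)) = Add(8, Mul(Rational(1, 2), Pow(P, -1))))
Add(Mul(Add(Function('h')(5), 71), -56), 45772) = Add(Mul(Add(Add(8, Mul(Rational(1, 2), Pow(5, -1))), 71), -56), 45772) = Add(Mul(Add(Add(8, Mul(Rational(1, 2), Rational(1, 5))), 71), -56), 45772) = Add(Mul(Add(Add(8, Rational(1, 10)), 71), -56), 45772) = Add(Mul(Add(Rational(81, 10), 71), -56), 45772) = Add(Mul(Rational(791, 10), -56), 45772) = Add(Rational(-22148, 5), 45772) = Rational(206712, 5)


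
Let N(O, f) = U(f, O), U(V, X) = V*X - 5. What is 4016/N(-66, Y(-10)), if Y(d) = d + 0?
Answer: 4016/655 ≈ 6.1313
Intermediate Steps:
Y(d) = d
U(V, X) = -5 + V*X
N(O, f) = -5 + O*f (N(O, f) = -5 + f*O = -5 + O*f)
4016/N(-66, Y(-10)) = 4016/(-5 - 66*(-10)) = 4016/(-5 + 660) = 4016/655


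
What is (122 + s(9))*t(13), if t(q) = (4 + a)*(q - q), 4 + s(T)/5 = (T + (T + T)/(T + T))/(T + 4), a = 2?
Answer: 0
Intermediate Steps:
s(T) = -20 + 5*(1 + T)/(4 + T) (s(T) = -20 + 5*((T + (T + T)/(T + T))/(T + 4)) = -20 + 5*((T + (2*T)/((2*T)))/(4 + T)) = -20 + 5*((T + (2*T)*(1/(2*T)))/(4 + T)) = -20 + 5*((T + 1)/(4 + T)) = -20 + 5*((1 + T)/(4 + T)) = -20 + 5*(1 + T)/(4 + T))
t(q) = 0 (t(q) = (4 + 2)*(q - q) = 6*0 = 0)
(122 + s(9))*t(13) = (122 + 15*(-5 - 1*9)/(4 + 9))*0 = (122 + 15*(-5 - 9)/13)*0 = (122 + 15*(1/13)*(-14))*0 = (122 - 210/13)*0 = (1376/13)*0 = 0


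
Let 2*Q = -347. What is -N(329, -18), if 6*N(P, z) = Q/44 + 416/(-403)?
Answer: 13573/16368 ≈ 0.82924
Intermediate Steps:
Q = -347/2 (Q = (½)*(-347) = -347/2 ≈ -173.50)
N(P, z) = -13573/16368 (N(P, z) = (-347/2/44 + 416/(-403))/6 = (-347/2*1/44 + 416*(-1/403))/6 = (-347/88 - 32/31)/6 = (⅙)*(-13573/2728) = -13573/16368)
-N(329, -18) = -1*(-13573/16368) = 13573/16368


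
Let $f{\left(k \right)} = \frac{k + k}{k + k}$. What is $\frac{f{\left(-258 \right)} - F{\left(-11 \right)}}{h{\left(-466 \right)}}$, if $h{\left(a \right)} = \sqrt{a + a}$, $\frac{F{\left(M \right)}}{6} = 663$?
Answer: $\frac{3977 i \sqrt{233}}{466} \approx 130.27 i$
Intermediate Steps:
$f{\left(k \right)} = 1$ ($f{\left(k \right)} = \frac{2 k}{2 k} = 2 k \frac{1}{2 k} = 1$)
$F{\left(M \right)} = 3978$ ($F{\left(M \right)} = 6 \cdot 663 = 3978$)
$h{\left(a \right)} = \sqrt{2} \sqrt{a}$ ($h{\left(a \right)} = \sqrt{2 a} = \sqrt{2} \sqrt{a}$)
$\frac{f{\left(-258 \right)} - F{\left(-11 \right)}}{h{\left(-466 \right)}} = \frac{1 - 3978}{\sqrt{2} \sqrt{-466}} = \frac{1 - 3978}{\sqrt{2} i \sqrt{466}} = - \frac{3977}{2 i \sqrt{233}} = - 3977 \left(- \frac{i \sqrt{233}}{466}\right) = \frac{3977 i \sqrt{233}}{466}$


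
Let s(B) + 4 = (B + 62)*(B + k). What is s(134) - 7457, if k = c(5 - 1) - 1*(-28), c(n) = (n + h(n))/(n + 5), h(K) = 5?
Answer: 24487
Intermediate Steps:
c(n) = 1 (c(n) = (n + 5)/(n + 5) = (5 + n)/(5 + n) = 1)
k = 29 (k = 1 - 1*(-28) = 1 + 28 = 29)
s(B) = -4 + (29 + B)*(62 + B) (s(B) = -4 + (B + 62)*(B + 29) = -4 + (62 + B)*(29 + B) = -4 + (29 + B)*(62 + B))
s(134) - 7457 = (1794 + 134² + 91*134) - 7457 = (1794 + 17956 + 12194) - 7457 = 31944 - 7457 = 24487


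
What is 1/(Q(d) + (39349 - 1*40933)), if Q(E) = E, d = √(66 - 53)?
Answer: -1584/2509043 - √13/2509043 ≈ -0.00063275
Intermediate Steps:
d = √13 ≈ 3.6056
1/(Q(d) + (39349 - 1*40933)) = 1/(√13 + (39349 - 1*40933)) = 1/(√13 + (39349 - 40933)) = 1/(√13 - 1584) = 1/(-1584 + √13)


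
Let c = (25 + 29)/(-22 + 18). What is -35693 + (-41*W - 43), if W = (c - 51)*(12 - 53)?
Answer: -288321/2 ≈ -1.4416e+5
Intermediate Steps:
c = -27/2 (c = 54/(-4) = 54*(-1/4) = -27/2 ≈ -13.500)
W = 5289/2 (W = (-27/2 - 51)*(12 - 53) = -129/2*(-41) = 5289/2 ≈ 2644.5)
-35693 + (-41*W - 43) = -35693 + (-41*5289/2 - 43) = -35693 + (-216849/2 - 43) = -35693 - 216935/2 = -288321/2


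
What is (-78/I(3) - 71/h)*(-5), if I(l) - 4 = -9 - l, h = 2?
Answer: 515/4 ≈ 128.75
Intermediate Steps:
I(l) = -5 - l (I(l) = 4 + (-9 - l) = -5 - l)
(-78/I(3) - 71/h)*(-5) = (-78/(-5 - 1*3) - 71/2)*(-5) = (-78/(-5 - 3) - 71*1/2)*(-5) = (-78/(-8) - 71/2)*(-5) = (-78*(-1/8) - 71/2)*(-5) = (39/4 - 71/2)*(-5) = -103/4*(-5) = 515/4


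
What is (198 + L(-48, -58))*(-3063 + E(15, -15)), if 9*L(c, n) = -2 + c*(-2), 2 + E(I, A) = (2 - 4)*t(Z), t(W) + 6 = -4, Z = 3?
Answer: -1904140/3 ≈ -6.3471e+5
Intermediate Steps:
t(W) = -10 (t(W) = -6 - 4 = -10)
E(I, A) = 18 (E(I, A) = -2 + (2 - 4)*(-10) = -2 - 2*(-10) = -2 + 20 = 18)
L(c, n) = -2/9 - 2*c/9 (L(c, n) = (-2 + c*(-2))/9 = (-2 - 2*c)/9 = -2/9 - 2*c/9)
(198 + L(-48, -58))*(-3063 + E(15, -15)) = (198 + (-2/9 - 2/9*(-48)))*(-3063 + 18) = (198 + (-2/9 + 32/3))*(-3045) = (198 + 94/9)*(-3045) = (1876/9)*(-3045) = -1904140/3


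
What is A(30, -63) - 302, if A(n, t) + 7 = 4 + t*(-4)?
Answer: -53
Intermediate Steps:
A(n, t) = -3 - 4*t (A(n, t) = -7 + (4 + t*(-4)) = -7 + (4 - 4*t) = -3 - 4*t)
A(30, -63) - 302 = (-3 - 4*(-63)) - 302 = (-3 + 252) - 302 = 249 - 302 = -53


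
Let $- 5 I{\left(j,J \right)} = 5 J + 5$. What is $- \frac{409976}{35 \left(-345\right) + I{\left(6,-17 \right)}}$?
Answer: $\frac{409976}{12059} \approx 33.997$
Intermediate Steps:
$I{\left(j,J \right)} = -1 - J$ ($I{\left(j,J \right)} = - \frac{5 J + 5}{5} = - \frac{5 + 5 J}{5} = -1 - J$)
$- \frac{409976}{35 \left(-345\right) + I{\left(6,-17 \right)}} = - \frac{409976}{35 \left(-345\right) - -16} = - \frac{409976}{-12075 + \left(-1 + 17\right)} = - \frac{409976}{-12075 + 16} = - \frac{409976}{-12059} = \left(-409976\right) \left(- \frac{1}{12059}\right) = \frac{409976}{12059}$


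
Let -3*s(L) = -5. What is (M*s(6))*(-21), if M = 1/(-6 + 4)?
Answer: 35/2 ≈ 17.500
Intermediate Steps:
s(L) = 5/3 (s(L) = -⅓*(-5) = 5/3)
M = -½ (M = 1/(-2) = -½ ≈ -0.50000)
(M*s(6))*(-21) = -½*5/3*(-21) = -⅚*(-21) = 35/2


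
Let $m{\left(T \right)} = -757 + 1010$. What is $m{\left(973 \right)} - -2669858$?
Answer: $2670111$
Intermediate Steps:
$m{\left(T \right)} = 253$
$m{\left(973 \right)} - -2669858 = 253 - -2669858 = 253 + 2669858 = 2670111$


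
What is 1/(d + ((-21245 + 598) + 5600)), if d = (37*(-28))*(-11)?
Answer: -1/3651 ≈ -0.00027390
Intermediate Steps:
d = 11396 (d = -1036*(-11) = 11396)
1/(d + ((-21245 + 598) + 5600)) = 1/(11396 + ((-21245 + 598) + 5600)) = 1/(11396 + (-20647 + 5600)) = 1/(11396 - 15047) = 1/(-3651) = -1/3651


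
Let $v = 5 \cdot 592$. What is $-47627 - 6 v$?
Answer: $-65387$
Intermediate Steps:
$v = 2960$
$-47627 - 6 v = -47627 - 17760 = -65387$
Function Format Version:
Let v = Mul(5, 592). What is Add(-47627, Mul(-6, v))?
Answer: -65387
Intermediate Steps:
v = 2960
Add(-47627, Mul(-6, v)) = Add(-47627, Mul(-6, 2960)) = Add(-47627, -17760) = -65387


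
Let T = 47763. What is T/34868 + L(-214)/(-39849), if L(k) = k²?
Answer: 306492859/1389454932 ≈ 0.22058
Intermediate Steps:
T/34868 + L(-214)/(-39849) = 47763/34868 + (-214)²/(-39849) = 47763*(1/34868) + 45796*(-1/39849) = 47763/34868 - 45796/39849 = 306492859/1389454932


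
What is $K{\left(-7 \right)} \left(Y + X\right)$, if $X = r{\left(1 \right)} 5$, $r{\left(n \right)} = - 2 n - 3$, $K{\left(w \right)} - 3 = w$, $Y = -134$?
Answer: $636$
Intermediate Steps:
$K{\left(w \right)} = 3 + w$
$r{\left(n \right)} = -3 - 2 n$
$X = -25$ ($X = \left(-3 - 2\right) 5 = \left(-5\right) 5 = -25$)
$K{\left(-7 \right)} \left(Y + X\right) = \left(3 - 7\right) \left(-134 - 25\right) = \left(-4\right) \left(-159\right) = 636$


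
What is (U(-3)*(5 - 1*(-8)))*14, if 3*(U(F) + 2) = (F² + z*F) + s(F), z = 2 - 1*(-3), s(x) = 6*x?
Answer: -1820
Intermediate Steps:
z = 5 (z = 2 + 3 = 5)
U(F) = -2 + F²/3 + 11*F/3 (U(F) = -2 + ((F² + 5*F) + 6*F)/3 = -2 + (F² + 11*F)/3 = -2 + (F²/3 + 11*F/3) = -2 + F²/3 + 11*F/3)
(U(-3)*(5 - 1*(-8)))*14 = ((-2 + (⅓)*(-3)² + (11/3)*(-3))*(5 - 1*(-8)))*14 = ((-2 + (⅓)*9 - 11)*(5 + 8))*14 = ((-2 + 3 - 11)*13)*14 = -10*13*14 = -130*14 = -1820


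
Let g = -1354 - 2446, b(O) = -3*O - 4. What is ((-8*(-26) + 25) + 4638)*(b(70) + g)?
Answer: -19552194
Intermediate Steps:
b(O) = -4 - 3*O
g = -3800
((-8*(-26) + 25) + 4638)*(b(70) + g) = ((-8*(-26) + 25) + 4638)*((-4 - 3*70) - 3800) = ((208 + 25) + 4638)*((-4 - 210) - 3800) = (233 + 4638)*(-214 - 3800) = 4871*(-4014) = -19552194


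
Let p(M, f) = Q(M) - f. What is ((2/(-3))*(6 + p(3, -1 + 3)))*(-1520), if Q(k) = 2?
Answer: 6080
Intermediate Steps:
p(M, f) = 2 - f
((2/(-3))*(6 + p(3, -1 + 3)))*(-1520) = ((2/(-3))*(6 + (2 - (-1 + 3))))*(-1520) = ((2*(-1/3))*(6 + (2 - 1*2)))*(-1520) = -2*(6 + (2 - 2))/3*(-1520) = -2*(6 + 0)/3*(-1520) = -2/3*6*(-1520) = -4*(-1520) = 6080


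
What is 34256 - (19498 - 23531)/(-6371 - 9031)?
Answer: 527606879/15402 ≈ 34256.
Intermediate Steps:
34256 - (19498 - 23531)/(-6371 - 9031) = 34256 - (-4033)/(-15402) = 34256 - (-4033)*(-1)/15402 = 34256 - 1*4033/15402 = 34256 - 4033/15402 = 527606879/15402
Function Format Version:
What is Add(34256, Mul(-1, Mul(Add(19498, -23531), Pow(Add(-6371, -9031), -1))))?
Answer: Rational(527606879, 15402) ≈ 34256.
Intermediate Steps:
Add(34256, Mul(-1, Mul(Add(19498, -23531), Pow(Add(-6371, -9031), -1)))) = Add(34256, Mul(-1, Mul(-4033, Pow(-15402, -1)))) = Add(34256, Mul(-1, Mul(-4033, Rational(-1, 15402)))) = Add(34256, Mul(-1, Rational(4033, 15402))) = Add(34256, Rational(-4033, 15402)) = Rational(527606879, 15402)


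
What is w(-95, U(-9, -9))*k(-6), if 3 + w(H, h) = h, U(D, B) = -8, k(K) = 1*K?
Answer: 66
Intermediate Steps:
k(K) = K
w(H, h) = -3 + h
w(-95, U(-9, -9))*k(-6) = (-3 - 8)*(-6) = -11*(-6) = 66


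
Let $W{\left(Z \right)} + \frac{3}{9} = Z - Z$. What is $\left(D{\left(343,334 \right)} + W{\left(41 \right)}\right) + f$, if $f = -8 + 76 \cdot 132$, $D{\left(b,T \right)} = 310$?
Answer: $\frac{31001}{3} \approx 10334.0$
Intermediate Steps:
$W{\left(Z \right)} = - \frac{1}{3}$ ($W{\left(Z \right)} = - \frac{1}{3} + \left(Z - Z\right) = - \frac{1}{3} + 0 = - \frac{1}{3}$)
$f = 10024$ ($f = -8 + 10032 = 10024$)
$\left(D{\left(343,334 \right)} + W{\left(41 \right)}\right) + f = \left(310 - \frac{1}{3}\right) + 10024 = \frac{929}{3} + 10024 = \frac{31001}{3}$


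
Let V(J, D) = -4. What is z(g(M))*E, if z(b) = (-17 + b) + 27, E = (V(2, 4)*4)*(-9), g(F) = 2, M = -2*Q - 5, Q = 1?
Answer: 1728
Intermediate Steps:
M = -7 (M = -2*1 - 5 = -2 - 5 = -7)
E = 144 (E = -4*4*(-9) = -16*(-9) = 144)
z(b) = 10 + b
z(g(M))*E = (10 + 2)*144 = 12*144 = 1728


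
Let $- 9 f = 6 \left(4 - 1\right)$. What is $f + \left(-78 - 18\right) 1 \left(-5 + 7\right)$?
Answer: $-194$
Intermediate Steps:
$f = -2$ ($f = - \frac{6 \left(4 - 1\right)}{9} = - \frac{6 \cdot 3}{9} = \left(- \frac{1}{9}\right) 18 = -2$)
$f + \left(-78 - 18\right) 1 \left(-5 + 7\right) = -2 + \left(-78 - 18\right) 1 \left(-5 + 7\right) = -2 - 96 \cdot 1 \cdot 2 = -2 - 192 = -194$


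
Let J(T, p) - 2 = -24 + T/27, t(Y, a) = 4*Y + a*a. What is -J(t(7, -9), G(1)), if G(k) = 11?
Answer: 485/27 ≈ 17.963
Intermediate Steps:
t(Y, a) = a² + 4*Y (t(Y, a) = 4*Y + a² = a² + 4*Y)
J(T, p) = -22 + T/27 (J(T, p) = 2 + (-24 + T/27) = -22 + T/27)
-J(t(7, -9), G(1)) = -(-22 + ((-9)² + 4*7)/27) = -(-22 + (81 + 28)/27) = -(-22 + (1/27)*109) = -(-22 + 109/27) = -1*(-485/27) = 485/27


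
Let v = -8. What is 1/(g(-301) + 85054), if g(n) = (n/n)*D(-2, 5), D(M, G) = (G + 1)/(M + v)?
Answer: 5/425267 ≈ 1.1757e-5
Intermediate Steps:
D(M, G) = (1 + G)/(-8 + M) (D(M, G) = (G + 1)/(M - 8) = (1 + G)/(-8 + M))
g(n) = -⅗ (g(n) = (n/n)*((1 + 5)/(-8 - 2)) = 1*(6/(-10)) = 1*(-⅒*6) = 1*(-⅗) = -⅗)
1/(g(-301) + 85054) = 1/(-⅗ + 85054) = 1/(425267/5) = 5/425267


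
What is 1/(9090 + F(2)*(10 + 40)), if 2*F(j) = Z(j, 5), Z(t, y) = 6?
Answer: 1/9240 ≈ 0.00010823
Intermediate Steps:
F(j) = 3 (F(j) = (½)*6 = 3)
1/(9090 + F(2)*(10 + 40)) = 1/(9090 + 3*(10 + 40)) = 1/(9090 + 3*50) = 1/(9090 + 150) = 1/9240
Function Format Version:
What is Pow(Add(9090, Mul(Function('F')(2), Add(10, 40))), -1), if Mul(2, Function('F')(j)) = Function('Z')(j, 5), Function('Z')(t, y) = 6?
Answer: Rational(1, 9240) ≈ 0.00010823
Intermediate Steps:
Function('F')(j) = 3 (Function('F')(j) = Mul(Rational(1, 2), 6) = 3)
Pow(Add(9090, Mul(Function('F')(2), Add(10, 40))), -1) = Pow(Add(9090, Mul(3, Add(10, 40))), -1) = Pow(Add(9090, Mul(3, 50)), -1) = Pow(Add(9090, 150), -1) = Pow(9240, -1) = Rational(1, 9240)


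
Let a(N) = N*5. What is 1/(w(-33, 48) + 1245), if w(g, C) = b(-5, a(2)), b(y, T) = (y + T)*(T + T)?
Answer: 1/1345 ≈ 0.00074349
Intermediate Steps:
a(N) = 5*N
b(y, T) = 2*T*(T + y) (b(y, T) = (T + y)*(2*T) = 2*T*(T + y))
w(g, C) = 100 (w(g, C) = 2*(5*2)*(5*2 - 5) = 2*10*(10 - 5) = 2*10*5 = 100)
1/(w(-33, 48) + 1245) = 1/(100 + 1245) = 1/1345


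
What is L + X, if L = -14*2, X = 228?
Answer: 200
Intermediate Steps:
L = -28
L + X = -28 + 228 = 200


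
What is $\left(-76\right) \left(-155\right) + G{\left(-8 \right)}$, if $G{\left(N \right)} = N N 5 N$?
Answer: $9220$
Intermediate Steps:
$G{\left(N \right)} = 5 N^{3}$ ($G{\left(N \right)} = N^{2} \cdot 5 N = 5 N^{2} N = 5 N^{3}$)
$\left(-76\right) \left(-155\right) + G{\left(-8 \right)} = \left(-76\right) \left(-155\right) + 5 \left(-8\right)^{3} = 11780 + 5 \left(-512\right) = 11780 - 2560 = 9220$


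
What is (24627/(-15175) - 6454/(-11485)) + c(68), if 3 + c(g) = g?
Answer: 2228723046/34856975 ≈ 63.939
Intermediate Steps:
c(g) = -3 + g
(24627/(-15175) - 6454/(-11485)) + c(68) = (24627/(-15175) - 6454/(-11485)) + (-3 + 68) = (24627*(-1/15175) - 6454*(-1/11485)) + 65 = (-24627/15175 + 6454/11485) + 65 = -36980329/34856975 + 65 = 2228723046/34856975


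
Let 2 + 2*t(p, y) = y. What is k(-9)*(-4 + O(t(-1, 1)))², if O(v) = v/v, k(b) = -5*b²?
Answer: -3645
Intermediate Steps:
t(p, y) = -1 + y/2
O(v) = 1
k(-9)*(-4 + O(t(-1, 1)))² = (-5*(-9)²)*(-4 + 1)² = -5*81*(-3)² = -405*9 = -3645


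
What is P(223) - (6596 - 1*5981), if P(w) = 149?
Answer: -466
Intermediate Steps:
P(223) - (6596 - 1*5981) = 149 - (6596 - 1*5981) = 149 - (6596 - 5981) = 149 - 1*615 = 149 - 615 = -466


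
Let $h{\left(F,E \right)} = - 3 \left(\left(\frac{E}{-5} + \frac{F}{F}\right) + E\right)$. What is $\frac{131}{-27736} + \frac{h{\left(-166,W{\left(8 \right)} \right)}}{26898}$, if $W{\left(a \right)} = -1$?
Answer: $- \frac{2950233}{621702440} \approx -0.0047454$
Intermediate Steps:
$h{\left(F,E \right)} = -3 - \frac{12 E}{5}$ ($h{\left(F,E \right)} = - 3 \left(\left(E \left(- \frac{1}{5}\right) + 1\right) + E\right) = - 3 \left(\left(- \frac{E}{5} + 1\right) + E\right) = - 3 \left(\left(1 - \frac{E}{5}\right) + E\right) = - 3 \left(1 + \frac{4 E}{5}\right) = -3 - \frac{12 E}{5}$)
$\frac{131}{-27736} + \frac{h{\left(-166,W{\left(8 \right)} \right)}}{26898} = \frac{131}{-27736} + \frac{-3 - - \frac{12}{5}}{26898} = 131 \left(- \frac{1}{27736}\right) + \left(-3 + \frac{12}{5}\right) \frac{1}{26898} = - \frac{131}{27736} - \frac{1}{44830} = - \frac{2950233}{621702440}$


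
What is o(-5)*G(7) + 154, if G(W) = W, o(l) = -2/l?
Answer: 784/5 ≈ 156.80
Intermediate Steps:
o(-5)*G(7) + 154 = -2/(-5)*7 + 154 = -2*(-⅕)*7 + 154 = (⅖)*7 + 154 = 14/5 + 154 = 784/5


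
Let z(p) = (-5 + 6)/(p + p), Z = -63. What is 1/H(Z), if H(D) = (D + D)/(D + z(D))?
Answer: 7939/15876 ≈ 0.50006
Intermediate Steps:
z(p) = 1/(2*p)
H(D) = 2*D/(D + 1/(2*D)) (H(D) = (D + D)/(D + 1/(2*D)) = (2*D)/(D + 1/(2*D)) = 2*D/(D + 1/(2*D)))
1/H(Z) = 1/(4*(-63)²/(1 + 2*(-63)²)) = 1/(4*3969/(1 + 2*3969)) = 1/(4*3969/(1 + 7938)) = 1/(4*3969/7939) = 1/(4*3969*(1/7939)) = 1/(15876/7939) = 7939/15876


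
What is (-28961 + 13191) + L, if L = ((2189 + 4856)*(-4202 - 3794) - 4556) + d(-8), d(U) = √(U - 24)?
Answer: -56352146 + 4*I*√2 ≈ -5.6352e+7 + 5.6569*I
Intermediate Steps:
d(U) = √(-24 + U)
L = -56336376 + 4*I*√2 (L = ((2189 + 4856)*(-4202 - 3794) - 4556) + √(-24 - 8) = (7045*(-7996) - 4556) + √(-32) = (-56331820 - 4556) + 4*I*√2 = -56336376 + 4*I*√2 ≈ -5.6336e+7 + 5.6569*I)
(-28961 + 13191) + L = (-28961 + 13191) + (-56336376 + 4*I*√2) = -15770 + (-56336376 + 4*I*√2) = -56352146 + 4*I*√2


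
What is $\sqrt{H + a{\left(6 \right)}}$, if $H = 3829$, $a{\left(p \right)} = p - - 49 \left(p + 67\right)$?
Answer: $2 \sqrt{1853} \approx 86.093$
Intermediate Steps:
$a{\left(p \right)} = 3283 + 50 p$ ($a{\left(p \right)} = p - - 49 \left(67 + p\right) = p - \left(-3283 - 49 p\right) = p + \left(3283 + 49 p\right) = 3283 + 50 p$)
$\sqrt{H + a{\left(6 \right)}} = \sqrt{3829 + \left(3283 + 50 \cdot 6\right)} = \sqrt{3829 + \left(3283 + 300\right)} = \sqrt{3829 + 3583} = \sqrt{7412} = 2 \sqrt{1853}$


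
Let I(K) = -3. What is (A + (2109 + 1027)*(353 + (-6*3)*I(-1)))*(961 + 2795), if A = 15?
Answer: 4794034452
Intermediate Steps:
(A + (2109 + 1027)*(353 + (-6*3)*I(-1)))*(961 + 2795) = (15 + (2109 + 1027)*(353 - 6*3*(-3)))*(961 + 2795) = (15 + 3136*(353 - 18*(-3)))*3756 = (15 + 3136*(353 + 54))*3756 = (15 + 3136*407)*3756 = (15 + 1276352)*3756 = 1276367*3756 = 4794034452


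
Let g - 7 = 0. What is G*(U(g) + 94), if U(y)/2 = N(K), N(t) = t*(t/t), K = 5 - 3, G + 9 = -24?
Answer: -3234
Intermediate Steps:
g = 7 (g = 7 + 0 = 7)
G = -33 (G = -9 - 24 = -33)
K = 2
N(t) = t (N(t) = t*1 = t)
U(y) = 4 (U(y) = 2*2 = 4)
G*(U(g) + 94) = -33*(4 + 94) = -33*98 = -3234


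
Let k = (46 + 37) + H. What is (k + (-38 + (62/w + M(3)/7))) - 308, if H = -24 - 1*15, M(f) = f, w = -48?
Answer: -50881/168 ≈ -302.86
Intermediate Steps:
H = -39 (H = -24 - 15 = -39)
k = 44 (k = (46 + 37) - 39 = 83 - 39 = 44)
(k + (-38 + (62/w + M(3)/7))) - 308 = (44 + (-38 + (62/(-48) + 3/7))) - 308 = (44 + (-38 + (62*(-1/48) + 3*(1/7)))) - 308 = (44 + (-38 + (-31/24 + 3/7))) - 308 = (44 + (-38 - 145/168)) - 308 = (44 - 6529/168) - 308 = 863/168 - 308 = -50881/168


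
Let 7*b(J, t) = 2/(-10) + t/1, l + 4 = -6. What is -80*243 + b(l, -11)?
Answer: -97208/5 ≈ -19442.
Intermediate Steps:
l = -10 (l = -4 - 6 = -10)
b(J, t) = -1/35 + t/7 (b(J, t) = (2/(-10) + t/1)/7 = (2*(-1/10) + t*1)/7 = (-1/5 + t)/7 = -1/35 + t/7)
-80*243 + b(l, -11) = -80*243 + (-1/35 + (1/7)*(-11)) = -19440 + (-1/35 - 11/7) = -19440 - 8/5 = -97208/5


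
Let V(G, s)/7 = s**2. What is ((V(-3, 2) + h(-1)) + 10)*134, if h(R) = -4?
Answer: 4556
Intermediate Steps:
V(G, s) = 7*s**2
((V(-3, 2) + h(-1)) + 10)*134 = ((7*2**2 - 4) + 10)*134 = ((7*4 - 4) + 10)*134 = ((28 - 4) + 10)*134 = (24 + 10)*134 = 34*134 = 4556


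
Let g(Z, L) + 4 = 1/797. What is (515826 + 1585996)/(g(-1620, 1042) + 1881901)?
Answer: 837576067/749935955 ≈ 1.1169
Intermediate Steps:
g(Z, L) = -3187/797 (g(Z, L) = -4 + 1/797 = -3187/797)
(515826 + 1585996)/(g(-1620, 1042) + 1881901) = (515826 + 1585996)/(-3187/797 + 1881901) = 2101822/(1499871910/797) = 2101822*(797/1499871910) = 837576067/749935955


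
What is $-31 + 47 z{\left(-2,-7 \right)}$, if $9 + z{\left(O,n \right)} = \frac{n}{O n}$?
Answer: $- \frac{955}{2} \approx -477.5$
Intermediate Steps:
$z{\left(O,n \right)} = -9 + \frac{1}{O}$ ($z{\left(O,n \right)} = -9 + \frac{n}{O n} = -9 + n \frac{1}{O n} = -9 + \frac{1}{O}$)
$-31 + 47 z{\left(-2,-7 \right)} = -31 + 47 \left(-9 + \frac{1}{-2}\right) = -31 + 47 \left(-9 - \frac{1}{2}\right) = -31 + 47 \left(- \frac{19}{2}\right) = -31 - \frac{893}{2} = - \frac{955}{2}$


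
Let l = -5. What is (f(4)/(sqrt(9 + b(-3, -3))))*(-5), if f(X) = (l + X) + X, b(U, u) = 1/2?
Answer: -15*sqrt(38)/19 ≈ -4.8666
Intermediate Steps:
b(U, u) = 1/2
f(X) = -5 + 2*X (f(X) = (-5 + X) + X = -5 + 2*X)
(f(4)/(sqrt(9 + b(-3, -3))))*(-5) = ((-5 + 2*4)/(sqrt(9 + 1/2)))*(-5) = ((-5 + 8)/(sqrt(19/2)))*(-5) = (3/(sqrt(38)/2))*(-5) = ((sqrt(38)/19)*3)*(-5) = (3*sqrt(38)/19)*(-5) = -15*sqrt(38)/19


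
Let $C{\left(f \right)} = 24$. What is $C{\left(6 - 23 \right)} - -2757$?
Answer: $2781$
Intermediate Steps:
$C{\left(6 - 23 \right)} - -2757 = 24 - -2757 = 24 + 2757 = 2781$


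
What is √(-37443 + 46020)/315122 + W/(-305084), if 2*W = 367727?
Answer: -367727/610168 + 3*√953/315122 ≈ -0.60237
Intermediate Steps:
W = 367727/2 (W = (½)*367727 = 367727/2 ≈ 1.8386e+5)
√(-37443 + 46020)/315122 + W/(-305084) = √(-37443 + 46020)/315122 + (367727/2)/(-305084) = √8577*(1/315122) + (367727/2)*(-1/305084) = (3*√953)*(1/315122) - 367727/610168 = 3*√953/315122 - 367727/610168 = -367727/610168 + 3*√953/315122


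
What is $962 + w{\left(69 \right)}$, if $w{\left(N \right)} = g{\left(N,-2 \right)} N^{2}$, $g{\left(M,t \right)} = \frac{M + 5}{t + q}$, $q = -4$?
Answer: $-57757$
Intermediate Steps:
$g{\left(M,t \right)} = \frac{5 + M}{-4 + t}$ ($g{\left(M,t \right)} = \frac{M + 5}{t - 4} = \frac{5 + M}{-4 + t}$)
$w{\left(N \right)} = N^{2} \left(- \frac{5}{6} - \frac{N}{6}\right)$ ($w{\left(N \right)} = \frac{5 + N}{-4 - 2} N^{2} = \frac{5 + N}{-6} N^{2} = - \frac{5 + N}{6} N^{2} = \left(- \frac{5}{6} - \frac{N}{6}\right) N^{2} = N^{2} \left(- \frac{5}{6} - \frac{N}{6}\right)$)
$962 + w{\left(69 \right)} = 962 + \frac{69^{2} \left(-5 - 69\right)}{6} = 962 + \frac{1}{6} \cdot 4761 \left(-5 - 69\right) = 962 + \frac{1}{6} \cdot 4761 \left(-74\right) = 962 - 58719 = -57757$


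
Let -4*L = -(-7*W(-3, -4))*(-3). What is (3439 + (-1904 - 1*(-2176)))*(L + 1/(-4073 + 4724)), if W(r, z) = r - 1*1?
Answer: -16909790/217 ≈ -77925.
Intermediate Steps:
W(r, z) = -1 + r (W(r, z) = r - 1 = -1 + r)
L = -21 (L = -(-1)*-7*(-1 - 3)*(-3)/4 = -(-1)*-7*(-4)*(-3)/4 = -(-1)*28*(-3)/4 = -(-1)*(-84)/4 = -¼*84 = -21)
(3439 + (-1904 - 1*(-2176)))*(L + 1/(-4073 + 4724)) = (3439 + (-1904 - 1*(-2176)))*(-21 + 1/(-4073 + 4724)) = (3439 + (-1904 + 2176))*(-21 + 1/651) = (3439 + 272)*(-21 + 1/651) = 3711*(-13670/651) = -16909790/217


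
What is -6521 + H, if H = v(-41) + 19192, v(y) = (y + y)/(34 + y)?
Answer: 88779/7 ≈ 12683.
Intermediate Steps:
v(y) = 2*y/(34 + y) (v(y) = (2*y)/(34 + y) = 2*y/(34 + y))
H = 134426/7 (H = 2*(-41)/(34 - 41) + 19192 = 2*(-41)/(-7) + 19192 = 2*(-41)*(-⅐) + 19192 = 82/7 + 19192 = 134426/7 ≈ 19204.)
-6521 + H = -6521 + 134426/7 = 88779/7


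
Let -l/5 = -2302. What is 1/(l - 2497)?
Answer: 1/9013 ≈ 0.00011095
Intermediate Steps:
l = 11510 (l = -5*(-2302) = 11510)
1/(l - 2497) = 1/(11510 - 2497) = 1/9013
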